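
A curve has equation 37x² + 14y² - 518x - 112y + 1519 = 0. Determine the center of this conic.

Group the x- and y-terms: 37(x² - 14x) + 14(y² - 8y) = -1519
Complete the square: 37(x - 7)² + 14(y - 4)² = -1519 + 1813 + 224 = 518
Dividing both sides by 518: (x - 7)²/14 + (y - 4)²/37 = 1
Ellipse with center (7, 4).

(7, 4)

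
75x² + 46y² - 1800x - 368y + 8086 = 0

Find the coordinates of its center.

(12, 4)

Collect terms: 75(x² - 24x) + 46(y² - 8y) = -8086
75(x - 12)² + 46(y - 4)² = -8086 + 10800 + 736 = 3450
Dividing both sides by 3450: (x - 12)²/46 + (y - 4)²/75 = 1
Ellipse with center (12, 4).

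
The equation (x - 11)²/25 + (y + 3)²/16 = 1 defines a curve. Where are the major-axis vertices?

(6, -3) and (16, -3)

Center (11, -3). The larger denominator 25 sits under the x-term, so the major axis is horizontal; a² = 25, b² = 16.
a = 5. Vertices at (h ± a, k).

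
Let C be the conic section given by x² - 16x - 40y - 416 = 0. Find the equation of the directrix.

Only x is squared. Complete the square in x: (x - 8)² = 40(y + 12).
Vertex (8, -12); 4p = 40 so p = 10. Opens up.
Directrix is the horizontal line y = k − p = -12 − (10) = -22.

y = -22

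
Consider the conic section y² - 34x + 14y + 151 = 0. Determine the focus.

Only y is squared. Complete the square in y: (y + 7)² = 34(x - 3).
Vertex (3, -7); 4p = 34 so p = 17/2. Opens right.
Focus is p units from the vertex along the axis: (h + p, k).

(23/2, -7)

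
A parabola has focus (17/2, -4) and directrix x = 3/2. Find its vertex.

The vertex is the midpoint between the focus and the directrix along the axis of symmetry.
Axis is horizontal (directrix is vertical). Vertex x-coordinate = (17/2 + 3/2)/2 = 5; y-coordinate = -4.

(5, -4)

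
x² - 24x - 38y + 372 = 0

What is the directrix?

y = -7/2

Only x is squared. Complete the square in x: (x - 12)² = 38(y - 6).
Vertex (12, 6); 4p = 38 so p = 19/2. Opens up.
Directrix is the horizontal line y = k − p = 6 − (19/2) = -7/2.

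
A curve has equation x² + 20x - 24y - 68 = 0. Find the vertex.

(-10, -7)

Only x is squared. Complete the square in x: (x + 10)² = 24(y + 7).
Vertex (-10, -7); 4p = 24 so p = 6. Opens up.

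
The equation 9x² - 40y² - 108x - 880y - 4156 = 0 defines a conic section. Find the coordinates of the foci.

Rearranging, 9(x² - 12x) -40(y² + 22y) = 4156.
Completing the square gives 9(x - 6)² -40(y + 11)² = 4156 + 324 - 4840 = -360.
Dividing both sides by -360: (y + 11)²/9 - (x - 6)²/40 = 1
Hyperbola, center (6, -11), transverse axis vertical; a² = 9, b² = 40.
c² = a² + b² = 9 + 40 = 49, so c = 7.
Foci lie on the vertical axis through the center: (h, k ± c).

(6, -18) and (6, -4)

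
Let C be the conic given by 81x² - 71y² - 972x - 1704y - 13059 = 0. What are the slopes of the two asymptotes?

9√71/71 and -9√71/71

Group the x- and y-terms: 81(x² - 12x) -71(y² + 24y) = 13059
Complete the square: 81(x - 6)² -71(y + 12)² = 13059 + 2916 - 10224 = 5751
Divide through by 5751 to get (x - 6)²/71 - (y + 12)²/81 = 1.
Hyperbola, center (6, -12), transverse axis horizontal; a² = 71, b² = 81.
For a horizontal hyperbola the asymptotes have slope ±b/a.
Here that is ±9/√71 = ±9√71/71.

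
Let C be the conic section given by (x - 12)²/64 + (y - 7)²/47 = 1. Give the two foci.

Center (12, 7). The larger denominator 64 sits under the x-term, so the major axis is horizontal; a² = 64, b² = 47.
c² = a² - b² = 64 - 47 = 17, so c = √17.
Foci lie on the horizontal axis through the center: (h ± c, k).

(12 - √17, 7) and (12 + √17, 7)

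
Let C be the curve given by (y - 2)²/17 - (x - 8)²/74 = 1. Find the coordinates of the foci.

Center (8, 2). The positive term is the y-term, so the transverse axis is vertical; a² = 17, b² = 74.
c² = a² + b² = 17 + 74 = 91, so c = √91.
Foci lie on the vertical axis through the center: (h, k ± c).

(8, 2 - √91) and (8, 2 + √91)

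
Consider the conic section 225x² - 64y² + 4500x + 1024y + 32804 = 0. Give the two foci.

(-10, -9) and (-10, 25)

Group the x- and y-terms: 225(x² + 20x) -64(y² - 16y) = -32804
Completing the square gives 225(x + 10)² -64(y - 8)² = -32804 + 22500 - 4096 = -14400.
Dividing both sides by -14400: (y - 8)²/225 - (x + 10)²/64 = 1
Hyperbola, center (-10, 8), transverse axis vertical; a² = 225, b² = 64.
c² = a² + b² = 225 + 64 = 289, so c = 17.
Foci lie on the vertical axis through the center: (h, k ± c).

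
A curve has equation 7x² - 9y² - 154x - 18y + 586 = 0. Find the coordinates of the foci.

Group: 7(x² - 22x) -9(y² + 2y) = -586
7(x - 11)² -9(y + 1)² = -586 + 847 - 9 = 252
Dividing both sides by 252: (x - 11)²/36 - (y + 1)²/28 = 1
Hyperbola, center (11, -1), transverse axis horizontal; a² = 36, b² = 28.
c² = a² + b² = 36 + 28 = 64, so c = 8.
Foci lie on the horizontal axis through the center: (h ± c, k).

(3, -1) and (19, -1)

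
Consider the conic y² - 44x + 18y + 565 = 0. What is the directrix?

x = 0

Only y is squared. Complete the square in y: (y + 9)² = 44(x - 11).
Vertex (11, -9); 4p = 44 so p = 11. Opens right.
Directrix is the vertical line x = h − p = 11 − (11) = 0.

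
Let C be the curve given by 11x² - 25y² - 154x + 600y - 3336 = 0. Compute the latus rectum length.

Rearranging, 11(x² - 14x) -25(y² - 24y) = 3336.
11(x - 7)² -25(y - 12)² = 3336 + 539 - 3600 = 275
Divide by 275: (x - 7)²/25 - (y - 12)²/11 = 1
Hyperbola, center (7, 12), transverse axis horizontal; a² = 25, b² = 11.
Latus rectum length = 2b²/a = 2·11/5 = 22/5.

22/5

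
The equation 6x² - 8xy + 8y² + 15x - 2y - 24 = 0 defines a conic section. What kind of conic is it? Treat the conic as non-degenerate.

ellipse

A = 6, B = -8, C = 8.
Discriminant B² − 4AC = (-8)² − 4·6·8 = -128.
B² − 4AC < 0 ⇒ ellipse.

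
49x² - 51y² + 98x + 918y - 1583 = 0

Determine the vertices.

Collect terms: 49(x² + 2x) -51(y² - 18y) = 1583
49(x + 1)² -51(y - 9)² = 1583 + 49 - 4131 = -2499
Dividing both sides by -2499: (y - 9)²/49 - (x + 1)²/51 = 1
Hyperbola, center (-1, 9), transverse axis vertical; a² = 49, b² = 51.
a = 7. Vertices at (h, k ± a).

(-1, 2) and (-1, 16)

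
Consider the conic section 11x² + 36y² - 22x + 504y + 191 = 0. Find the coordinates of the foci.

(-9, -7) and (11, -7)

Group the x- and y-terms: 11(x² - 2x) + 36(y² + 14y) = -191
Complete the square: 11(x - 1)² + 36(y + 7)² = -191 + 11 + 1764 = 1584
Divide through by 1584 to get (x - 1)²/144 + (y + 7)²/44 = 1.
Ellipse, center (1, -7), major axis horizontal; a² = 144, b² = 44.
c² = a² - b² = 144 - 44 = 100, so c = 10.
Foci lie on the horizontal axis through the center: (h ± c, k).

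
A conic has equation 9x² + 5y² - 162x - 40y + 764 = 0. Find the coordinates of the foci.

(9, 2) and (9, 6)

Group the x- and y-terms: 9(x² - 18x) + 5(y² - 8y) = -764
Complete the square: 9(x - 9)² + 5(y - 4)² = -764 + 729 + 80 = 45
Divide by 45: (x - 9)²/5 + (y - 4)²/9 = 1
Ellipse, center (9, 4), major axis vertical; a² = 9, b² = 5.
c² = a² - b² = 9 - 5 = 4, so c = 2.
Foci lie on the vertical axis through the center: (h, k ± c).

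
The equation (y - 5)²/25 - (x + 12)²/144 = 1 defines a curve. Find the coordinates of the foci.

(-12, -8) and (-12, 18)

Center (-12, 5). The positive term is the y-term, so the transverse axis is vertical; a² = 25, b² = 144.
c² = a² + b² = 25 + 144 = 169, so c = 13.
Foci lie on the vertical axis through the center: (h, k ± c).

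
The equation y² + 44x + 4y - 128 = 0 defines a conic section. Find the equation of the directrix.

Only y is squared. Complete the square in y: (y + 2)² = -44(x - 3).
Vertex (3, -2); 4p = -44 so p = -11. Opens left.
Directrix is the vertical line x = h − p = 3 − (-11) = 14.

x = 14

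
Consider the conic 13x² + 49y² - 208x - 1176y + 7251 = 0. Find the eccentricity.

Collect terms: 13(x² - 16x) + 49(y² - 24y) = -7251
Complete the square in x and y: 13(x - 8)² + 49(y - 12)² = -7251 + 832 + 7056 = 637
Divide by 637: (x - 8)²/49 + (y - 12)²/13 = 1
Ellipse, center (8, 12), major axis horizontal; a² = 49, b² = 13.
c² = a² - b² = 36, so c = 6.
e = c/a = 6/7.

e = 6/7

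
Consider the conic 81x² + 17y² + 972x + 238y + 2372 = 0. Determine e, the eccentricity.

e = 8/9

Group the x- and y-terms: 81(x² + 12x) + 17(y² + 14y) = -2372
Complete the square in x and y: 81(x + 6)² + 17(y + 7)² = -2372 + 2916 + 833 = 1377
Dividing both sides by 1377: (x + 6)²/17 + (y + 7)²/81 = 1
Ellipse, center (-6, -7), major axis vertical; a² = 81, b² = 17.
c² = a² - b² = 64, so c = 8.
e = c/a = 8/9.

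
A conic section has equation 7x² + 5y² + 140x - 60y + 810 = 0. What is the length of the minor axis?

2√10

Group the x- and y-terms: 7(x² + 20x) + 5(y² - 12y) = -810
Completing the square gives 7(x + 10)² + 5(y - 6)² = -810 + 700 + 180 = 70.
Dividing both sides by 70: (x + 10)²/10 + (y - 6)²/14 = 1
Ellipse, center (-10, 6), major axis vertical; a² = 14, b² = 10.
b² = 10 so b = √10; the minor axis has length 2b = 2√10.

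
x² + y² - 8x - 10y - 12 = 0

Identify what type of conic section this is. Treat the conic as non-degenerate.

No xy term. Coefficients of x² and y² are A = 1, C = 1.
A = C (same sign) ⇒ circle.

circle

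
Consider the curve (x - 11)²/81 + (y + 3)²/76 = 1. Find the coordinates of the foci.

(11 - √5, -3) and (11 + √5, -3)

Center (11, -3). The larger denominator 81 sits under the x-term, so the major axis is horizontal; a² = 81, b² = 76.
c² = a² - b² = 81 - 76 = 5, so c = √5.
Foci lie on the horizontal axis through the center: (h ± c, k).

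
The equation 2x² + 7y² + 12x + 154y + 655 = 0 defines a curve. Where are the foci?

(-3 - 5√3, -11) and (-3 + 5√3, -11)

Rearranging, 2(x² + 6x) + 7(y² + 22y) = -655.
Complete the square: 2(x + 3)² + 7(y + 11)² = -655 + 18 + 847 = 210
Divide by 210: (x + 3)²/105 + (y + 11)²/30 = 1
Ellipse, center (-3, -11), major axis horizontal; a² = 105, b² = 30.
c² = a² - b² = 105 - 30 = 75, so c = 5√3.
Foci lie on the horizontal axis through the center: (h ± c, k).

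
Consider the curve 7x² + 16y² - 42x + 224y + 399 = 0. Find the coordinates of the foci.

(-3, -7) and (9, -7)

Group the x- and y-terms: 7(x² - 6x) + 16(y² + 14y) = -399
Completing the square gives 7(x - 3)² + 16(y + 7)² = -399 + 63 + 784 = 448.
Dividing both sides by 448: (x - 3)²/64 + (y + 7)²/28 = 1
Ellipse, center (3, -7), major axis horizontal; a² = 64, b² = 28.
c² = a² - b² = 64 - 28 = 36, so c = 6.
Foci lie on the horizontal axis through the center: (h ± c, k).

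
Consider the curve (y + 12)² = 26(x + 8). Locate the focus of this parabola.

Vertex (-8, -12); 4p = 26 so p = 13/2. Opens right.
Focus is p units from the vertex along the axis: (h + p, k).

(-3/2, -12)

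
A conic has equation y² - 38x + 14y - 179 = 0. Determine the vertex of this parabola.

Only y is squared. Complete the square in y: (y + 7)² = 38(x + 6).
Vertex (-6, -7); 4p = 38 so p = 19/2. Opens right.

(-6, -7)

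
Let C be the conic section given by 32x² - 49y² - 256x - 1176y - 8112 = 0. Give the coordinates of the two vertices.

32(x² - 8x) -49(y² + 24y) = 8112
32(x - 4)² -49(y + 12)² = 8112 + 512 - 7056 = 1568
Divide through by 1568 to get (x - 4)²/49 - (y + 12)²/32 = 1.
Hyperbola, center (4, -12), transverse axis horizontal; a² = 49, b² = 32.
a = 7. Vertices at (h ± a, k).

(-3, -12) and (11, -12)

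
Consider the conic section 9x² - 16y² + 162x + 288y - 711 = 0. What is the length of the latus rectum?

Group the x- and y-terms: 9(x² + 18x) -16(y² - 18y) = 711
Complete the square in x and y: 9(x + 9)² -16(y - 9)² = 711 + 729 - 1296 = 144
Divide by 144: (x + 9)²/16 - (y - 9)²/9 = 1
Hyperbola, center (-9, 9), transverse axis horizontal; a² = 16, b² = 9.
Latus rectum length = 2b²/a = 2·9/4 = 9/2.

9/2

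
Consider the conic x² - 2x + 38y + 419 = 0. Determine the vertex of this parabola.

Only x is squared. Complete the square in x: (x - 1)² = -38(y + 11).
Vertex (1, -11); 4p = -38 so p = -19/2. Opens down.

(1, -11)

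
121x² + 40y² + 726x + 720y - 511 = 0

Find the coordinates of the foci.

Group the x- and y-terms: 121(x² + 6x) + 40(y² + 18y) = 511
Complete the square: 121(x + 3)² + 40(y + 9)² = 511 + 1089 + 3240 = 4840
Divide through by 4840 to get (x + 3)²/40 + (y + 9)²/121 = 1.
Ellipse, center (-3, -9), major axis vertical; a² = 121, b² = 40.
c² = a² - b² = 121 - 40 = 81, so c = 9.
Foci lie on the vertical axis through the center: (h, k ± c).

(-3, -18) and (-3, 0)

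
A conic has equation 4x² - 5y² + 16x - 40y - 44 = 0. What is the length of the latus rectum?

Group: 4(x² + 4x) -5(y² + 8y) = 44
Completing the square gives 4(x + 2)² -5(y + 4)² = 44 + 16 - 80 = -20.
Dividing both sides by -20: (y + 4)²/4 - (x + 2)²/5 = 1
Hyperbola, center (-2, -4), transverse axis vertical; a² = 4, b² = 5.
Latus rectum length = 2b²/a = 2·5/2 = 5.

5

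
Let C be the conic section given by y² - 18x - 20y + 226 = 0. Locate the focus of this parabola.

(23/2, 10)

Only y is squared. Complete the square in y: (y - 10)² = 18(x - 7).
Vertex (7, 10); 4p = 18 so p = 9/2. Opens right.
Focus is p units from the vertex along the axis: (h + p, k).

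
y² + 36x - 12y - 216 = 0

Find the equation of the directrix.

Only y is squared. Complete the square in y: (y - 6)² = -36(x - 7).
Vertex (7, 6); 4p = -36 so p = -9. Opens left.
Directrix is the vertical line x = h − p = 7 − (-9) = 16.

x = 16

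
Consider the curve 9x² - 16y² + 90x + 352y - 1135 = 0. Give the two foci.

9(x² + 10x) -16(y² - 22y) = 1135
Completing the square gives 9(x + 5)² -16(y - 11)² = 1135 + 225 - 1936 = -576.
Divide through by -576 to get (y - 11)²/36 - (x + 5)²/64 = 1.
Hyperbola, center (-5, 11), transverse axis vertical; a² = 36, b² = 64.
c² = a² + b² = 36 + 64 = 100, so c = 10.
Foci lie on the vertical axis through the center: (h, k ± c).

(-5, 1) and (-5, 21)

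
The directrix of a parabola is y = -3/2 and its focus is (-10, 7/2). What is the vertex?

The vertex is the midpoint between the focus and the directrix along the axis of symmetry.
Axis is vertical (directrix is horizontal). Vertex y-coordinate = (7/2 + (-3/2))/2 = 1; x-coordinate = -10.

(-10, 1)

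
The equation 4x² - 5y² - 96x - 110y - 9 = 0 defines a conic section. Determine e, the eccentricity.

e = 3/2

Group the x- and y-terms: 4(x² - 24x) -5(y² + 22y) = 9
4(x - 12)² -5(y + 11)² = 9 + 576 - 605 = -20
Divide by -20: (y + 11)²/4 - (x - 12)²/5 = 1
Hyperbola, center (12, -11), transverse axis vertical; a² = 4, b² = 5.
c² = a² + b² = 9, so c = 3.
e = c/a = 3/2.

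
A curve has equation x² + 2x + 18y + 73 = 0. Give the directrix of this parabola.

y = 1/2

Only x is squared. Complete the square in x: (x + 1)² = -18(y + 4).
Vertex (-1, -4); 4p = -18 so p = -9/2. Opens down.
Directrix is the horizontal line y = k − p = -4 − (-9/2) = 1/2.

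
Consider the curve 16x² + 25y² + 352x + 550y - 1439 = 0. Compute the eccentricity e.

Rearranging, 16(x² + 22x) + 25(y² + 22y) = 1439.
16(x + 11)² + 25(y + 11)² = 1439 + 1936 + 3025 = 6400
Divide by 6400: (x + 11)²/400 + (y + 11)²/256 = 1
Ellipse, center (-11, -11), major axis horizontal; a² = 400, b² = 256.
c² = a² - b² = 144, so c = 12.
e = c/a = 12/20 = 3/5.

e = 3/5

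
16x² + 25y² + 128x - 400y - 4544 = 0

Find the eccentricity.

Collect terms: 16(x² + 8x) + 25(y² - 16y) = 4544
Completing the square gives 16(x + 4)² + 25(y - 8)² = 4544 + 256 + 1600 = 6400.
Dividing both sides by 6400: (x + 4)²/400 + (y - 8)²/256 = 1
Ellipse, center (-4, 8), major axis horizontal; a² = 400, b² = 256.
c² = a² - b² = 144, so c = 12.
e = c/a = 12/20 = 3/5.

e = 3/5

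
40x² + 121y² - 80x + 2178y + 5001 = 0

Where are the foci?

(-8, -9) and (10, -9)

Group the x- and y-terms: 40(x² - 2x) + 121(y² + 18y) = -5001
Completing the square gives 40(x - 1)² + 121(y + 9)² = -5001 + 40 + 9801 = 4840.
Divide by 4840: (x - 1)²/121 + (y + 9)²/40 = 1
Ellipse, center (1, -9), major axis horizontal; a² = 121, b² = 40.
c² = a² - b² = 121 - 40 = 81, so c = 9.
Foci lie on the horizontal axis through the center: (h ± c, k).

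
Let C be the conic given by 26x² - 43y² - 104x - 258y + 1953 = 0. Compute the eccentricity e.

e = √1794/26

26(x² - 4x) -43(y² + 6y) = -1953
Complete the square in x and y: 26(x - 2)² -43(y + 3)² = -1953 + 104 - 387 = -2236
Divide through by -2236 to get (y + 3)²/52 - (x - 2)²/86 = 1.
Hyperbola, center (2, -3), transverse axis vertical; a² = 52, b² = 86.
c² = a² + b² = 138, so c = √138.
e = c/a = √138/2√13 = √1794/26.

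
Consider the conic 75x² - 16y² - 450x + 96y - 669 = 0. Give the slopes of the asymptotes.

5√3/4 and -5√3/4

Group: 75(x² - 6x) -16(y² - 6y) = 669
Complete the square in x and y: 75(x - 3)² -16(y - 3)² = 669 + 675 - 144 = 1200
Divide through by 1200 to get (x - 3)²/16 - (y - 3)²/75 = 1.
Hyperbola, center (3, 3), transverse axis horizontal; a² = 16, b² = 75.
For a horizontal hyperbola the asymptotes have slope ±b/a.
Here that is ±5√3/4.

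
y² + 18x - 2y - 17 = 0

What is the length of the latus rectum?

Only y is squared. Complete the square in y: (y - 1)² = -18(x - 1).
Vertex (1, 1); 4p = -18 so p = -9/2. Opens left.
Latus rectum length = |4p| = 18.

18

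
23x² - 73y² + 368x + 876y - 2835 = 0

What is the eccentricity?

e = 4√438/73

Group: 23(x² + 16x) -73(y² - 12y) = 2835
Complete the square: 23(x + 8)² -73(y - 6)² = 2835 + 1472 - 2628 = 1679
Divide by 1679: (x + 8)²/73 - (y - 6)²/23 = 1
Hyperbola, center (-8, 6), transverse axis horizontal; a² = 73, b² = 23.
c² = a² + b² = 96, so c = 4√6.
e = c/a = 4√6/√73 = 4√438/73.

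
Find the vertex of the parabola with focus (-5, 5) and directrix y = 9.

The vertex is the midpoint between the focus and the directrix along the axis of symmetry.
Axis is vertical (directrix is horizontal). Vertex y-coordinate = (5 + 9)/2 = 7; x-coordinate = -5.

(-5, 7)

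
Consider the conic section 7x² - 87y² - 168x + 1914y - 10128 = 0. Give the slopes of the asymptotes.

Rearranging, 7(x² - 24x) -87(y² - 22y) = 10128.
Complete the square in x and y: 7(x - 12)² -87(y - 11)² = 10128 + 1008 - 10527 = 609
Divide by 609: (x - 12)²/87 - (y - 11)²/7 = 1
Hyperbola, center (12, 11), transverse axis horizontal; a² = 87, b² = 7.
For a horizontal hyperbola the asymptotes have slope ±b/a.
Here that is ±√7/√87 = ±√609/87.

√609/87 and -√609/87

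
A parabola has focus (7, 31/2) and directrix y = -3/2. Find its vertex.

(7, 7)

The vertex is the midpoint between the focus and the directrix along the axis of symmetry.
Axis is vertical (directrix is horizontal). Vertex y-coordinate = (31/2 + (-3/2))/2 = 7; x-coordinate = 7.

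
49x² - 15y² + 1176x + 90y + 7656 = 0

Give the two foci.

(-12, -5) and (-12, 11)

Rearranging, 49(x² + 24x) -15(y² - 6y) = -7656.
Complete the square in x and y: 49(x + 12)² -15(y - 3)² = -7656 + 7056 - 135 = -735
Divide through by -735 to get (y - 3)²/49 - (x + 12)²/15 = 1.
Hyperbola, center (-12, 3), transverse axis vertical; a² = 49, b² = 15.
c² = a² + b² = 49 + 15 = 64, so c = 8.
Foci lie on the vertical axis through the center: (h, k ± c).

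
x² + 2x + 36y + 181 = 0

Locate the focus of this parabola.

Only x is squared. Complete the square in x: (x + 1)² = -36(y + 5).
Vertex (-1, -5); 4p = -36 so p = -9. Opens down.
Focus is p units from the vertex along the axis: (h, k + p).

(-1, -14)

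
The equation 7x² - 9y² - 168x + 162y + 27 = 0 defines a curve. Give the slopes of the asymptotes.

√7/3 and -√7/3

Collect terms: 7(x² - 24x) -9(y² - 18y) = -27
7(x - 12)² -9(y - 9)² = -27 + 1008 - 729 = 252
Dividing both sides by 252: (x - 12)²/36 - (y - 9)²/28 = 1
Hyperbola, center (12, 9), transverse axis horizontal; a² = 36, b² = 28.
For a horizontal hyperbola the asymptotes have slope ±b/a.
Here that is ±2√7/6 = ±√7/3.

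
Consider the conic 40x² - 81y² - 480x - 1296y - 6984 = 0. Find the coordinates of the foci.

(-5, -8) and (17, -8)

40(x² - 12x) -81(y² + 16y) = 6984
Completing the square gives 40(x - 6)² -81(y + 8)² = 6984 + 1440 - 5184 = 3240.
Divide through by 3240 to get (x - 6)²/81 - (y + 8)²/40 = 1.
Hyperbola, center (6, -8), transverse axis horizontal; a² = 81, b² = 40.
c² = a² + b² = 81 + 40 = 121, so c = 11.
Foci lie on the horizontal axis through the center: (h ± c, k).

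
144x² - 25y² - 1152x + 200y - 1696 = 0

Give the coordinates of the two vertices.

(-1, 4) and (9, 4)

144(x² - 8x) -25(y² - 8y) = 1696
Complete the square: 144(x - 4)² -25(y - 4)² = 1696 + 2304 - 400 = 3600
Divide through by 3600 to get (x - 4)²/25 - (y - 4)²/144 = 1.
Hyperbola, center (4, 4), transverse axis horizontal; a² = 25, b² = 144.
a = 5. Vertices at (h ± a, k).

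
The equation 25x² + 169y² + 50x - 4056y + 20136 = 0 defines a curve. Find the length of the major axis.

26

Group: 25(x² + 2x) + 169(y² - 24y) = -20136
Completing the square gives 25(x + 1)² + 169(y - 12)² = -20136 + 25 + 24336 = 4225.
Divide through by 4225 to get (x + 1)²/169 + (y - 12)²/25 = 1.
Ellipse, center (-1, 12), major axis horizontal; a² = 169, b² = 25.
a² = 169 so a = 13; the major axis has length 2a = 26.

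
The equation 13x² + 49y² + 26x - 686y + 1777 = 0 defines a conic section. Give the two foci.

Group: 13(x² + 2x) + 49(y² - 14y) = -1777
Complete the square: 13(x + 1)² + 49(y - 7)² = -1777 + 13 + 2401 = 637
Divide through by 637 to get (x + 1)²/49 + (y - 7)²/13 = 1.
Ellipse, center (-1, 7), major axis horizontal; a² = 49, b² = 13.
c² = a² - b² = 49 - 13 = 36, so c = 6.
Foci lie on the horizontal axis through the center: (h ± c, k).

(-7, 7) and (5, 7)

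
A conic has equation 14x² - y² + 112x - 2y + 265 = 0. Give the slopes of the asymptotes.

Collect terms: 14(x² + 8x) -(y² + 2y) = -265
Complete the square: 14(x + 4)² -(y + 1)² = -265 + 224 - 1 = -42
Dividing both sides by -42: (y + 1)²/42 - (x + 4)²/3 = 1
Hyperbola, center (-4, -1), transverse axis vertical; a² = 42, b² = 3.
For a vertical hyperbola the asymptotes have slope ±a/b.
Here that is ±√42/√3 = ±√14.

√14 and -√14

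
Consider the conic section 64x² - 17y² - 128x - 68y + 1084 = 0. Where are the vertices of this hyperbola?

Collect terms: 64(x² - 2x) -17(y² + 4y) = -1084
Completing the square gives 64(x - 1)² -17(y + 2)² = -1084 + 64 - 68 = -1088.
Dividing both sides by -1088: (y + 2)²/64 - (x - 1)²/17 = 1
Hyperbola, center (1, -2), transverse axis vertical; a² = 64, b² = 17.
a = 8. Vertices at (h, k ± a).

(1, -10) and (1, 6)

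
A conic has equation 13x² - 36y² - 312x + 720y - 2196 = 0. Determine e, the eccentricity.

e = 7/6

Group: 13(x² - 24x) -36(y² - 20y) = 2196
13(x - 12)² -36(y - 10)² = 2196 + 1872 - 3600 = 468
Dividing both sides by 468: (x - 12)²/36 - (y - 10)²/13 = 1
Hyperbola, center (12, 10), transverse axis horizontal; a² = 36, b² = 13.
c² = a² + b² = 49, so c = 7.
e = c/a = 7/6.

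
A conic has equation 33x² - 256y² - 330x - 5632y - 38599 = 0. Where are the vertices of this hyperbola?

Rearranging, 33(x² - 10x) -256(y² + 22y) = 38599.
33(x - 5)² -256(y + 11)² = 38599 + 825 - 30976 = 8448
Dividing both sides by 8448: (x - 5)²/256 - (y + 11)²/33 = 1
Hyperbola, center (5, -11), transverse axis horizontal; a² = 256, b² = 33.
a = 16. Vertices at (h ± a, k).

(-11, -11) and (21, -11)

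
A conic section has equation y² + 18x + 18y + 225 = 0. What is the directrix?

Only y is squared. Complete the square in y: (y + 9)² = -18(x + 8).
Vertex (-8, -9); 4p = -18 so p = -9/2. Opens left.
Directrix is the vertical line x = h − p = -8 − (-9/2) = -7/2.

x = -7/2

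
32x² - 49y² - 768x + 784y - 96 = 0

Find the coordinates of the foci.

Group the x- and y-terms: 32(x² - 24x) -49(y² - 16y) = 96
Complete the square in x and y: 32(x - 12)² -49(y - 8)² = 96 + 4608 - 3136 = 1568
Divide by 1568: (x - 12)²/49 - (y - 8)²/32 = 1
Hyperbola, center (12, 8), transverse axis horizontal; a² = 49, b² = 32.
c² = a² + b² = 49 + 32 = 81, so c = 9.
Foci lie on the horizontal axis through the center: (h ± c, k).

(3, 8) and (21, 8)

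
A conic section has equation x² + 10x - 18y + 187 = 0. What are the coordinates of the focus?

Only x is squared. Complete the square in x: (x + 5)² = 18(y - 9).
Vertex (-5, 9); 4p = 18 so p = 9/2. Opens up.
Focus is p units from the vertex along the axis: (h, k + p).

(-5, 27/2)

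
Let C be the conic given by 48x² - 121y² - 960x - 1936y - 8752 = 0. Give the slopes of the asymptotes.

Group the x- and y-terms: 48(x² - 20x) -121(y² + 16y) = 8752
Completing the square gives 48(x - 10)² -121(y + 8)² = 8752 + 4800 - 7744 = 5808.
Divide through by 5808 to get (x - 10)²/121 - (y + 8)²/48 = 1.
Hyperbola, center (10, -8), transverse axis horizontal; a² = 121, b² = 48.
For a horizontal hyperbola the asymptotes have slope ±b/a.
Here that is ±4√3/11.

4√3/11 and -4√3/11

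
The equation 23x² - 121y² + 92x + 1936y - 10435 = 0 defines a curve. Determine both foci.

(-14, 8) and (10, 8)

Rearranging, 23(x² + 4x) -121(y² - 16y) = 10435.
Completing the square gives 23(x + 2)² -121(y - 8)² = 10435 + 92 - 7744 = 2783.
Divide by 2783: (x + 2)²/121 - (y - 8)²/23 = 1
Hyperbola, center (-2, 8), transverse axis horizontal; a² = 121, b² = 23.
c² = a² + b² = 121 + 23 = 144, so c = 12.
Foci lie on the horizontal axis through the center: (h ± c, k).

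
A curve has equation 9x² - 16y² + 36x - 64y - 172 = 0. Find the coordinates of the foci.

(-7, -2) and (3, -2)

Group: 9(x² + 4x) -16(y² + 4y) = 172
9(x + 2)² -16(y + 2)² = 172 + 36 - 64 = 144
Dividing both sides by 144: (x + 2)²/16 - (y + 2)²/9 = 1
Hyperbola, center (-2, -2), transverse axis horizontal; a² = 16, b² = 9.
c² = a² + b² = 16 + 9 = 25, so c = 5.
Foci lie on the horizontal axis through the center: (h ± c, k).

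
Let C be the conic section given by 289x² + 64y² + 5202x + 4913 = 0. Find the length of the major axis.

Collect terms: 289(x² + 18x) + 64y² = -4913
Complete the square: 289(x + 9)² + 64y² = -4913 + 23409 + 0 = 18496
Dividing both sides by 18496: (x + 9)²/64 + y²/289 = 1
Ellipse, center (-9, 0), major axis vertical; a² = 289, b² = 64.
a² = 289 so a = 17; the major axis has length 2a = 34.

34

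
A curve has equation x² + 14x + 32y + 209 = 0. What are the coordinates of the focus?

(-7, -13)

Only x is squared. Complete the square in x: (x + 7)² = -32(y + 5).
Vertex (-7, -5); 4p = -32 so p = -8. Opens down.
Focus is p units from the vertex along the axis: (h, k + p).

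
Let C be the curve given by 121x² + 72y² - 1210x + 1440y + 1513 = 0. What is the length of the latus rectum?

Group the x- and y-terms: 121(x² - 10x) + 72(y² + 20y) = -1513
121(x - 5)² + 72(y + 10)² = -1513 + 3025 + 7200 = 8712
Divide through by 8712 to get (x - 5)²/72 + (y + 10)²/121 = 1.
Ellipse, center (5, -10), major axis vertical; a² = 121, b² = 72.
Latus rectum length = 2b²/a = 2·72/11 = 144/11.

144/11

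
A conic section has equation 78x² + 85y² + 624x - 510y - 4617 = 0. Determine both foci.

(-4 - √7, 3) and (-4 + √7, 3)

Group: 78(x² + 8x) + 85(y² - 6y) = 4617
Completing the square gives 78(x + 4)² + 85(y - 3)² = 4617 + 1248 + 765 = 6630.
Divide by 6630: (x + 4)²/85 + (y - 3)²/78 = 1
Ellipse, center (-4, 3), major axis horizontal; a² = 85, b² = 78.
c² = a² - b² = 85 - 78 = 7, so c = √7.
Foci lie on the horizontal axis through the center: (h ± c, k).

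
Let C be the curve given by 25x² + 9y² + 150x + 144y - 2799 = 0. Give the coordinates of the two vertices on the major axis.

Collect terms: 25(x² + 6x) + 9(y² + 16y) = 2799
25(x + 3)² + 9(y + 8)² = 2799 + 225 + 576 = 3600
Divide through by 3600 to get (x + 3)²/144 + (y + 8)²/400 = 1.
Ellipse, center (-3, -8), major axis vertical; a² = 400, b² = 144.
a = 20. Vertices at (h, k ± a).

(-3, -28) and (-3, 12)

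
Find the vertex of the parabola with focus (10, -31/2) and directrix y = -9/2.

The vertex is the midpoint between the focus and the directrix along the axis of symmetry.
Axis is vertical (directrix is horizontal). Vertex y-coordinate = (-31/2 + (-9/2))/2 = -10; x-coordinate = 10.

(10, -10)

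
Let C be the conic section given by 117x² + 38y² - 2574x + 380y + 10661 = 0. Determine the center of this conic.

Rearranging, 117(x² - 22x) + 38(y² + 10y) = -10661.
Completing the square gives 117(x - 11)² + 38(y + 5)² = -10661 + 14157 + 950 = 4446.
Divide by 4446: (x - 11)²/38 + (y + 5)²/117 = 1
Ellipse with center (11, -5).

(11, -5)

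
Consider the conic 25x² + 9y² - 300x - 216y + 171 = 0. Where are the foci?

Collect terms: 25(x² - 12x) + 9(y² - 24y) = -171
Complete the square: 25(x - 6)² + 9(y - 12)² = -171 + 900 + 1296 = 2025
Divide through by 2025 to get (x - 6)²/81 + (y - 12)²/225 = 1.
Ellipse, center (6, 12), major axis vertical; a² = 225, b² = 81.
c² = a² - b² = 225 - 81 = 144, so c = 12.
Foci lie on the vertical axis through the center: (h, k ± c).

(6, 0) and (6, 24)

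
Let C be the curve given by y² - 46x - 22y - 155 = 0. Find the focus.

Only y is squared. Complete the square in y: (y - 11)² = 46(x + 6).
Vertex (-6, 11); 4p = 46 so p = 23/2. Opens right.
Focus is p units from the vertex along the axis: (h + p, k).

(11/2, 11)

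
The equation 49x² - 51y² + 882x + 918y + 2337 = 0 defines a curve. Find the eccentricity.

e = 10/7

Rearranging, 49(x² + 18x) -51(y² - 18y) = -2337.
Complete the square in x and y: 49(x + 9)² -51(y - 9)² = -2337 + 3969 - 4131 = -2499
Divide through by -2499 to get (y - 9)²/49 - (x + 9)²/51 = 1.
Hyperbola, center (-9, 9), transverse axis vertical; a² = 49, b² = 51.
c² = a² + b² = 100, so c = 10.
e = c/a = 10/7.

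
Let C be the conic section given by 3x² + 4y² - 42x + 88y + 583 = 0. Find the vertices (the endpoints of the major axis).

Group the x- and y-terms: 3(x² - 14x) + 4(y² + 22y) = -583
Complete the square: 3(x - 7)² + 4(y + 11)² = -583 + 147 + 484 = 48
Dividing both sides by 48: (x - 7)²/16 + (y + 11)²/12 = 1
Ellipse, center (7, -11), major axis horizontal; a² = 16, b² = 12.
a = 4. Vertices at (h ± a, k).

(3, -11) and (11, -11)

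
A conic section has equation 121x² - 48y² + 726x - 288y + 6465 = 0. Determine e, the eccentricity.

Group the x- and y-terms: 121(x² + 6x) -48(y² + 6y) = -6465
121(x + 3)² -48(y + 3)² = -6465 + 1089 - 432 = -5808
Dividing both sides by -5808: (y + 3)²/121 - (x + 3)²/48 = 1
Hyperbola, center (-3, -3), transverse axis vertical; a² = 121, b² = 48.
c² = a² + b² = 169, so c = 13.
e = c/a = 13/11.

e = 13/11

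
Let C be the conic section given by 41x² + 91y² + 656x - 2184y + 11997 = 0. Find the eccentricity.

Rearranging, 41(x² + 16x) + 91(y² - 24y) = -11997.
Complete the square: 41(x + 8)² + 91(y - 12)² = -11997 + 2624 + 13104 = 3731
Dividing both sides by 3731: (x + 8)²/91 + (y - 12)²/41 = 1
Ellipse, center (-8, 12), major axis horizontal; a² = 91, b² = 41.
c² = a² - b² = 50, so c = 5√2.
e = c/a = 5√2/√91 = 5√182/91.

e = 5√182/91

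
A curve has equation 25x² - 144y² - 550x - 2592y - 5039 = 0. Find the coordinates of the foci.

Rearranging, 25(x² - 22x) -144(y² + 18y) = 5039.
25(x - 11)² -144(y + 9)² = 5039 + 3025 - 11664 = -3600
Divide through by -3600 to get (y + 9)²/25 - (x - 11)²/144 = 1.
Hyperbola, center (11, -9), transverse axis vertical; a² = 25, b² = 144.
c² = a² + b² = 25 + 144 = 169, so c = 13.
Foci lie on the vertical axis through the center: (h, k ± c).

(11, -22) and (11, 4)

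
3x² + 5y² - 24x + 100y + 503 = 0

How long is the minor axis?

6

3(x² - 8x) + 5(y² + 20y) = -503
Complete the square: 3(x - 4)² + 5(y + 10)² = -503 + 48 + 500 = 45
Dividing both sides by 45: (x - 4)²/15 + (y + 10)²/9 = 1
Ellipse, center (4, -10), major axis horizontal; a² = 15, b² = 9.
b² = 9 so b = 3; the minor axis has length 2b = 6.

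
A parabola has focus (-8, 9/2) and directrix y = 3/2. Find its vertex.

The vertex is the midpoint between the focus and the directrix along the axis of symmetry.
Axis is vertical (directrix is horizontal). Vertex y-coordinate = (9/2 + 3/2)/2 = 3; x-coordinate = -8.

(-8, 3)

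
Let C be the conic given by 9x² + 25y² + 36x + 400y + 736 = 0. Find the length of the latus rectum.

Group the x- and y-terms: 9(x² + 4x) + 25(y² + 16y) = -736
Complete the square in x and y: 9(x + 2)² + 25(y + 8)² = -736 + 36 + 1600 = 900
Divide by 900: (x + 2)²/100 + (y + 8)²/36 = 1
Ellipse, center (-2, -8), major axis horizontal; a² = 100, b² = 36.
Latus rectum length = 2b²/a = 2·36/10 = 36/5.

36/5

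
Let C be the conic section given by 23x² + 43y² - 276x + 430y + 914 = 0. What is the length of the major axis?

Group the x- and y-terms: 23(x² - 12x) + 43(y² + 10y) = -914
Completing the square gives 23(x - 6)² + 43(y + 5)² = -914 + 828 + 1075 = 989.
Dividing both sides by 989: (x - 6)²/43 + (y + 5)²/23 = 1
Ellipse, center (6, -5), major axis horizontal; a² = 43, b² = 23.
a² = 43 so a = √43; the major axis has length 2a = 2√43.

2√43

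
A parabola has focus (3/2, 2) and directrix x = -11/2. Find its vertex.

The vertex is the midpoint between the focus and the directrix along the axis of symmetry.
Axis is horizontal (directrix is vertical). Vertex x-coordinate = (3/2 + (-11/2))/2 = -2; y-coordinate = 2.

(-2, 2)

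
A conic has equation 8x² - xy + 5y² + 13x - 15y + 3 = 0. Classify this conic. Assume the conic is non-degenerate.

A = 8, B = -1, C = 5.
Discriminant B² − 4AC = (-1)² − 4·8·5 = -159.
B² − 4AC < 0 ⇒ ellipse.

ellipse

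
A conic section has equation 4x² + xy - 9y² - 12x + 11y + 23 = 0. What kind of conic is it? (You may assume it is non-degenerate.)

A = 4, B = 1, C = -9.
Discriminant B² − 4AC = 1² − 4·4·(-9) = 145.
B² − 4AC > 0 ⇒ hyperbola.

hyperbola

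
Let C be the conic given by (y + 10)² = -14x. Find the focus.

Vertex (0, -10); 4p = -14 so p = -7/2. Opens left.
Focus is p units from the vertex along the axis: (h + p, k).

(-7/2, -10)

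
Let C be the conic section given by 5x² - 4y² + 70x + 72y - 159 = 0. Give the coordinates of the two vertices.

Group: 5(x² + 14x) -4(y² - 18y) = 159
Complete the square in x and y: 5(x + 7)² -4(y - 9)² = 159 + 245 - 324 = 80
Divide by 80: (x + 7)²/16 - (y - 9)²/20 = 1
Hyperbola, center (-7, 9), transverse axis horizontal; a² = 16, b² = 20.
a = 4. Vertices at (h ± a, k).

(-11, 9) and (-3, 9)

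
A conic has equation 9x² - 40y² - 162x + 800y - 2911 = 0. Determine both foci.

Group: 9(x² - 18x) -40(y² - 20y) = 2911
9(x - 9)² -40(y - 10)² = 2911 + 729 - 4000 = -360
Dividing both sides by -360: (y - 10)²/9 - (x - 9)²/40 = 1
Hyperbola, center (9, 10), transverse axis vertical; a² = 9, b² = 40.
c² = a² + b² = 9 + 40 = 49, so c = 7.
Foci lie on the vertical axis through the center: (h, k ± c).

(9, 3) and (9, 17)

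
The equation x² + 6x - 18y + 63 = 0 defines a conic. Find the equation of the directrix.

Only x is squared. Complete the square in x: (x + 3)² = 18(y - 3).
Vertex (-3, 3); 4p = 18 so p = 9/2. Opens up.
Directrix is the horizontal line y = k − p = 3 − (9/2) = -3/2.

y = -3/2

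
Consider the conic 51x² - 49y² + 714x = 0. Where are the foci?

Rearranging, 51(x² + 14x) -49y² = 0.
Complete the square in x and y: 51(x + 7)² -49y² = 0 + 2499 + 0 = 2499
Divide through by 2499 to get (x + 7)²/49 - y²/51 = 1.
Hyperbola, center (-7, 0), transverse axis horizontal; a² = 49, b² = 51.
c² = a² + b² = 49 + 51 = 100, so c = 10.
Foci lie on the horizontal axis through the center: (h ± c, k).

(-17, 0) and (3, 0)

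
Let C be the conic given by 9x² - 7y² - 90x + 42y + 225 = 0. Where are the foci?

(5, -1) and (5, 7)

Rearranging, 9(x² - 10x) -7(y² - 6y) = -225.
9(x - 5)² -7(y - 3)² = -225 + 225 - 63 = -63
Divide by -63: (y - 3)²/9 - (x - 5)²/7 = 1
Hyperbola, center (5, 3), transverse axis vertical; a² = 9, b² = 7.
c² = a² + b² = 9 + 7 = 16, so c = 4.
Foci lie on the vertical axis through the center: (h, k ± c).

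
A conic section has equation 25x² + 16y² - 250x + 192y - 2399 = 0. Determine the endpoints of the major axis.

(5, -21) and (5, 9)

25(x² - 10x) + 16(y² + 12y) = 2399
Complete the square: 25(x - 5)² + 16(y + 6)² = 2399 + 625 + 576 = 3600
Dividing both sides by 3600: (x - 5)²/144 + (y + 6)²/225 = 1
Ellipse, center (5, -6), major axis vertical; a² = 225, b² = 144.
a = 15. Vertices at (h, k ± a).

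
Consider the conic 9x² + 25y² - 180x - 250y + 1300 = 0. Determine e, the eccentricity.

e = 4/5

Collect terms: 9(x² - 20x) + 25(y² - 10y) = -1300
Completing the square gives 9(x - 10)² + 25(y - 5)² = -1300 + 900 + 625 = 225.
Dividing both sides by 225: (x - 10)²/25 + (y - 5)²/9 = 1
Ellipse, center (10, 5), major axis horizontal; a² = 25, b² = 9.
c² = a² - b² = 16, so c = 4.
e = c/a = 4/5.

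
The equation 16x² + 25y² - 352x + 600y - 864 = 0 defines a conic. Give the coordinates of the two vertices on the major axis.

Collect terms: 16(x² - 22x) + 25(y² + 24y) = 864
16(x - 11)² + 25(y + 12)² = 864 + 1936 + 3600 = 6400
Dividing both sides by 6400: (x - 11)²/400 + (y + 12)²/256 = 1
Ellipse, center (11, -12), major axis horizontal; a² = 400, b² = 256.
a = 20. Vertices at (h ± a, k).

(-9, -12) and (31, -12)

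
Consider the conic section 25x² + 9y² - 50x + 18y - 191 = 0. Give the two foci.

(1, -5) and (1, 3)

Rearranging, 25(x² - 2x) + 9(y² + 2y) = 191.
Complete the square in x and y: 25(x - 1)² + 9(y + 1)² = 191 + 25 + 9 = 225
Divide through by 225 to get (x - 1)²/9 + (y + 1)²/25 = 1.
Ellipse, center (1, -1), major axis vertical; a² = 25, b² = 9.
c² = a² - b² = 25 - 9 = 16, so c = 4.
Foci lie on the vertical axis through the center: (h, k ± c).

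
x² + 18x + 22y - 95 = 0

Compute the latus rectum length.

22

Only x is squared. Complete the square in x: (x + 9)² = -22(y - 8).
Vertex (-9, 8); 4p = -22 so p = -11/2. Opens down.
Latus rectum length = |4p| = 22.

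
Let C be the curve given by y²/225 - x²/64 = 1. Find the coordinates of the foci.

Center (0, 0). The positive term is the y-term, so the transverse axis is vertical; a² = 225, b² = 64.
c² = a² + b² = 225 + 64 = 289, so c = 17.
Foci lie on the vertical axis through the center: (h, k ± c).

(0, -17) and (0, 17)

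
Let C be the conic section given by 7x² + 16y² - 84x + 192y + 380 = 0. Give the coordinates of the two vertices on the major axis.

Rearranging, 7(x² - 12x) + 16(y² + 12y) = -380.
7(x - 6)² + 16(y + 6)² = -380 + 252 + 576 = 448
Divide by 448: (x - 6)²/64 + (y + 6)²/28 = 1
Ellipse, center (6, -6), major axis horizontal; a² = 64, b² = 28.
a = 8. Vertices at (h ± a, k).

(-2, -6) and (14, -6)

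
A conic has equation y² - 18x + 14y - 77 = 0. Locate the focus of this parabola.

(-5/2, -7)

Only y is squared. Complete the square in y: (y + 7)² = 18(x + 7).
Vertex (-7, -7); 4p = 18 so p = 9/2. Opens right.
Focus is p units from the vertex along the axis: (h + p, k).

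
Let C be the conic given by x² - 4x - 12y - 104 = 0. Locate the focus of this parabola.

(2, -6)

Only x is squared. Complete the square in x: (x - 2)² = 12(y + 9).
Vertex (2, -9); 4p = 12 so p = 3. Opens up.
Focus is p units from the vertex along the axis: (h, k + p).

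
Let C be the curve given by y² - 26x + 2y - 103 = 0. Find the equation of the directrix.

Only y is squared. Complete the square in y: (y + 1)² = 26(x + 4).
Vertex (-4, -1); 4p = 26 so p = 13/2. Opens right.
Directrix is the vertical line x = h − p = -4 − (13/2) = -21/2.

x = -21/2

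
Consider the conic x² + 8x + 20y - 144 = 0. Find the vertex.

(-4, 8)

Only x is squared. Complete the square in x: (x + 4)² = -20(y - 8).
Vertex (-4, 8); 4p = -20 so p = -5. Opens down.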